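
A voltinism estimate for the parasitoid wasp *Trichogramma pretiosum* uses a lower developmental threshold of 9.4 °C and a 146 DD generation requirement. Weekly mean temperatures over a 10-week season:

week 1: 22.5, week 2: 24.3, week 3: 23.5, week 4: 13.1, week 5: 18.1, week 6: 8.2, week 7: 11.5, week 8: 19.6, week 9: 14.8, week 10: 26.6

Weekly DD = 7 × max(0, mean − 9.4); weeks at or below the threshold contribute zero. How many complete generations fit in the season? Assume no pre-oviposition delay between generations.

4 generations

Weekly DD (7 × max(0, T̄ − 9.4)): 91.7, 104.3, 98.7, 25.9, 60.9, 0.0, 14.7, 71.4, 37.8, 120.4.
Season total = 625.8 DD.
Complete generations = ⌊625.8 / 146⌋ = 4.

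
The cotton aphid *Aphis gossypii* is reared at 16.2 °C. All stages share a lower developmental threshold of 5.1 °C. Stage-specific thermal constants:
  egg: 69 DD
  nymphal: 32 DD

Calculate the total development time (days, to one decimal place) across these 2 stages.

Daily accumulation at 16.2 °C = 16.2 − 5.1 = 11.1 DD/day.
Total K = 69 + 32 = 101 DD.
Total duration = 101 / 11.1 = 9.099 ≈ 9.1 days.

9.1 days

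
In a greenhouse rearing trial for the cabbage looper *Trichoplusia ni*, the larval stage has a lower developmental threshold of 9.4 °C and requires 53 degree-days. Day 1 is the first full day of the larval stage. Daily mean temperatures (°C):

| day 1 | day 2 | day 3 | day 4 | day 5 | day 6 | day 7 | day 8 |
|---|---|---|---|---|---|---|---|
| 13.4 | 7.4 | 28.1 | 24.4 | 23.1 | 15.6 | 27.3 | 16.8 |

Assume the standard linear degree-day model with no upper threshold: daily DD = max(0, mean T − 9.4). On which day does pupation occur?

Daily DD above 9.4 °C: 4.0, 0.0, 18.7, 15.0, 13.7, 6.2, 17.9, 7.4.
Cumulative: 4.0, 4.0, 22.7, 37.7, 51.4, 57.6, 75.5, 82.9.
The total first reaches 53 DD on day 6.

day 6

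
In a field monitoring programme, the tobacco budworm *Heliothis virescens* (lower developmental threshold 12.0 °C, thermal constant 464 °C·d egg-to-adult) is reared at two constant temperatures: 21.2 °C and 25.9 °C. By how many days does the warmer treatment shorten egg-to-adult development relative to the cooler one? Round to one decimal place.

17.1 days

At 21.2 °C: 464 / (21.2 − 12.0) = 464 / 9.2 = 50.435 d.
At 25.9 °C: 464 / (25.9 − 12.0) = 464 / 13.9 = 33.381 d.
Difference = |50.435 − 33.381| = 17.053 ≈ 17.1 days.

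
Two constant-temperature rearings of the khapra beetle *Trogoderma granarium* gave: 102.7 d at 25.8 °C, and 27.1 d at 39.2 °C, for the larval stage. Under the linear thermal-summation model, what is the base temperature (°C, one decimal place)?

Equal thermal constants: D₁(T₁ − T_b) = D₂(T₂ − T_b).
102.7·(25.8 − T_b) = 27.1·(39.2 − T_b)
T_b = (102.7·25.8 − 27.1·39.2) / (102.7 − 27.1) = 1587.34 / 75.6 = 20.997 °C ≈ 21.0 °C.

21.0 °C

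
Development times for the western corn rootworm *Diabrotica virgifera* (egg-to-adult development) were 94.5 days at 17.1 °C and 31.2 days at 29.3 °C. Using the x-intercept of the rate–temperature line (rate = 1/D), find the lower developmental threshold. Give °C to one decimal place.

Linear rate model ⇒ the product D·(T − T_b) is constant across temperatures.
94.5·(17.1 − T_b) = 31.2·(29.3 − T_b)
T_b = (94.5·17.1 − 31.2·29.3) / (94.5 − 31.2) = 701.79 / 63.3 = 11.087 °C ≈ 11.1 °C.

11.1 °C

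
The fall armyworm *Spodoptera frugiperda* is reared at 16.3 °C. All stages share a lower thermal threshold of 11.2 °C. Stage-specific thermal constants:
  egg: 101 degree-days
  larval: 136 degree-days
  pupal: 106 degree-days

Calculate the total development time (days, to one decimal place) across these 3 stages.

Daily accumulation at 16.3 °C = 16.3 − 11.2 = 5.1 DD/day.
Total K = 101 + 136 + 106 = 343 DD.
Total duration = 343 / 5.1 = 67.255 ≈ 67.3 days.

67.3 days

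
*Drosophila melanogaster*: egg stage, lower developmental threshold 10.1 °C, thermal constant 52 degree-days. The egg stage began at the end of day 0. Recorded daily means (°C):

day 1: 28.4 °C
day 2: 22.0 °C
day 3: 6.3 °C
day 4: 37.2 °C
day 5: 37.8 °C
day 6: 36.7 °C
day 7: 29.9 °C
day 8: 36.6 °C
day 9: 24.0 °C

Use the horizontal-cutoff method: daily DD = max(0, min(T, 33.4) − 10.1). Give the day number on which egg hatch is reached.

day 4

Daily DD above 10.1 °C (capped at 23.3): 18.3, 11.9, 0.0, 23.3, 23.3, 23.3, 19.8, 23.3, 13.9.
Cumulative: 18.3, 30.2, 30.2, 53.5, 76.8, 100.1, 119.9, 143.2, 157.1.
The total first reaches 52 DD on day 4.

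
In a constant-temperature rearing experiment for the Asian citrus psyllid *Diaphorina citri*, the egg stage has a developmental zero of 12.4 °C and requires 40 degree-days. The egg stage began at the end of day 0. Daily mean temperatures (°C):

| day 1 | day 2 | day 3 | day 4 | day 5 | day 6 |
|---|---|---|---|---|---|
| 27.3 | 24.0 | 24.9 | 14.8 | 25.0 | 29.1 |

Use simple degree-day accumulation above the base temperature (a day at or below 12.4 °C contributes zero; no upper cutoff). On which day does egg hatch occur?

Daily DD above 12.4 °C: 14.9, 11.6, 12.5, 2.4, 12.6, 16.7.
Cumulative: 14.9, 26.5, 39.0, 41.4, 54.0, 70.7.
The total first reaches 40 DD on day 4.

day 4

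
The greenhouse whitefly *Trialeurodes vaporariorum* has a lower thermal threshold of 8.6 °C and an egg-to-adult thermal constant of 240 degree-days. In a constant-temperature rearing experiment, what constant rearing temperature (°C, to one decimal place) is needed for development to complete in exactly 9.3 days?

34.4 °C

Required daily accumulation = 240 / 9.3 = 25.806 DD/day.
T = T_base + 25.806 = 8.6 + 25.806 = 34.406 ≈ 34.4 °C.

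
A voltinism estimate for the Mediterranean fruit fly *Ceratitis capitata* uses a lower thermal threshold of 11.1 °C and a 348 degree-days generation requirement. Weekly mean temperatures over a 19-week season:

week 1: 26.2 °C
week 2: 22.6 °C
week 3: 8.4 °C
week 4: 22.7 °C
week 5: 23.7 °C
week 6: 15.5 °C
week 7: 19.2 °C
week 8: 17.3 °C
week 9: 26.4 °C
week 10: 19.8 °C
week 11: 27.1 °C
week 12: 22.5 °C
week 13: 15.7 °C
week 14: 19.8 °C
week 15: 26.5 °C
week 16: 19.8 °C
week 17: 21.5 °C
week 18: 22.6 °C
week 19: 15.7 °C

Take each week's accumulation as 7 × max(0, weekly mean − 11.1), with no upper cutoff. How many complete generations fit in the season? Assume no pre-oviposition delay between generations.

3 generations

Weekly DD (7 × max(0, T̄ − 11.1)): 105.7, 80.5, 0.0, 81.2, 88.2, 30.8, 56.7, 43.4, 107.1, 60.9, 112.0, 79.8, 32.2, 60.9, 107.8, 60.9, 72.8, 80.5, 32.2.
Season total = 1293.6 DD.
Complete generations = ⌊1293.6 / 348⌋ = 3.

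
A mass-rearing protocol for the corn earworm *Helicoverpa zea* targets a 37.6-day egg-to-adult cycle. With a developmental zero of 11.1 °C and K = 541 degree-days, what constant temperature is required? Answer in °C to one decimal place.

Required daily accumulation = 541 / 37.6 = 14.388 DD/day.
T = T_base + 14.388 = 11.1 + 14.388 = 25.488 ≈ 25.5 °C.

25.5 °C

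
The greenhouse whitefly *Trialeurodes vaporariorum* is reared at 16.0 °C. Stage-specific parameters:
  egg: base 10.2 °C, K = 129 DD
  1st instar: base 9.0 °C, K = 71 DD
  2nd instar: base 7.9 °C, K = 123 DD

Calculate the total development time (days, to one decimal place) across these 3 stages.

egg: 129 / (16.0 − 10.2) = 129 / 5.8 = 22.241 d.
1st instar: 71 / (16.0 − 9.0) = 71 / 7.0 = 10.143 d.
2nd instar: 123 / (16.0 − 7.9) = 123 / 8.1 = 15.185 d.
Sum = 47.569 ≈ 47.6 days.

47.6 days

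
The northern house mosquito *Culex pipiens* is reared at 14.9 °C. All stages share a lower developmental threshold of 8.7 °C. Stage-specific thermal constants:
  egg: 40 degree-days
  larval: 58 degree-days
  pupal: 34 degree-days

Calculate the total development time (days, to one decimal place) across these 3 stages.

Daily accumulation at 14.9 °C = 14.9 − 8.7 = 6.2 DD/day.
Total K = 40 + 58 + 34 = 132 DD.
Total duration = 132 / 6.2 = 21.290 ≈ 21.3 days.

21.3 days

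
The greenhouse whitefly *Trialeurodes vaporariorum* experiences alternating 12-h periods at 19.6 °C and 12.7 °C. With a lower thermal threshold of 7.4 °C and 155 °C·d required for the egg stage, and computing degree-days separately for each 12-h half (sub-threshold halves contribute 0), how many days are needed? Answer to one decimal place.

17.7 days

Day half: max(0, 19.6 − 7.4) × 0.5 = 12.2 × 0.5 = 6.10 DD.
Night half: max(0, 12.7 − 7.4) × 0.5 = 5.3 × 0.5 = 2.65 DD.
Per 24 h: 8.75 DD/day.
Duration = 155 / 8.75 = 17.714 ≈ 17.7 days.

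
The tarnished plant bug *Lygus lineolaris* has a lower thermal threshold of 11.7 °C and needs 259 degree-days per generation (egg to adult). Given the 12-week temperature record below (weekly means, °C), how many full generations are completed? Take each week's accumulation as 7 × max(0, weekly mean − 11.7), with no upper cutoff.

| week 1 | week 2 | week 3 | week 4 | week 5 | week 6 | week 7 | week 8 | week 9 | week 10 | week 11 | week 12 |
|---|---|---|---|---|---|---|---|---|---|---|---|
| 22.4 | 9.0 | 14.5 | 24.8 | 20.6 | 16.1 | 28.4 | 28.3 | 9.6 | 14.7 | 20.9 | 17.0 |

Weekly DD (7 × max(0, T̄ − 11.7)): 74.9, 0.0, 19.6, 91.7, 62.3, 30.8, 116.9, 116.2, 0.0, 21.0, 64.4, 37.1.
Season total = 634.9 DD.
Complete generations = ⌊634.9 / 259⌋ = 2.

2 generations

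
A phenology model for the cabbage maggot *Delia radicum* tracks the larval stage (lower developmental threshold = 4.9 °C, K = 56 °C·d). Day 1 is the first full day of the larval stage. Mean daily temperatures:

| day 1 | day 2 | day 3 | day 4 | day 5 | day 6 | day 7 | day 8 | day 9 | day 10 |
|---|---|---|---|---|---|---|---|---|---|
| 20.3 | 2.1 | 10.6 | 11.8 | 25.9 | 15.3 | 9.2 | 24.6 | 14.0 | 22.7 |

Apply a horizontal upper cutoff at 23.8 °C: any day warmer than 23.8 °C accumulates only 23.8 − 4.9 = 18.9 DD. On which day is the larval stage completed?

day 6

Daily DD above 4.9 °C (capped at 18.9): 15.4, 0.0, 5.7, 6.9, 18.9, 10.4, 4.3, 18.9, 9.1, 17.8.
Cumulative: 15.4, 15.4, 21.1, 28.0, 46.9, 57.3, 61.6, 80.5, 89.6, 107.4.
The total first reaches 56 DD on day 6.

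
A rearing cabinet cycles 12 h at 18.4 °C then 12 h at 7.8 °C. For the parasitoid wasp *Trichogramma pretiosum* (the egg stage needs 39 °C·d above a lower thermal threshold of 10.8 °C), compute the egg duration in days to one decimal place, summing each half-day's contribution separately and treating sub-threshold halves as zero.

10.3 days

Day half: max(0, 18.4 − 10.8) × 0.5 = 7.6 × 0.5 = 3.80 DD.
Night half: max(0, 7.8 − 10.8) × 0.5 = 0.0 × 0.5 = 0.00 DD.
Per 24 h: 3.80 DD/day.
Duration = 39 / 3.80 = 10.263 ≈ 10.3 days.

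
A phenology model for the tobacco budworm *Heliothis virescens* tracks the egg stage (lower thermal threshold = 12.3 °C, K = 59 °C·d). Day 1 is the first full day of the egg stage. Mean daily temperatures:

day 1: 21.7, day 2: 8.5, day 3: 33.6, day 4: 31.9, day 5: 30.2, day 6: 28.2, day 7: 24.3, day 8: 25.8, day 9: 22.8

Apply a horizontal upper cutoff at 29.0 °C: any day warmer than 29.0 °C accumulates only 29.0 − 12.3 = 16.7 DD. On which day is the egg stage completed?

Daily DD above 12.3 °C (capped at 16.7): 9.4, 0.0, 16.7, 16.7, 16.7, 15.9, 12.0, 13.5, 10.5.
Cumulative: 9.4, 9.4, 26.1, 42.8, 59.5, 75.4, 87.4, 100.9, 111.4.
The total first reaches 59 DD on day 5.

day 5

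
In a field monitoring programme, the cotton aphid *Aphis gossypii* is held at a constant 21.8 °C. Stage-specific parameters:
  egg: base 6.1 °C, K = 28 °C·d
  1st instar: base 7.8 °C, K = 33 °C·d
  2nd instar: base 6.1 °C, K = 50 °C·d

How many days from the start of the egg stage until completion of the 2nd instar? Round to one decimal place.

egg: 28 / (21.8 − 6.1) = 28 / 15.7 = 1.783 d.
1st instar: 33 / (21.8 − 7.8) = 33 / 14.0 = 2.357 d.
2nd instar: 50 / (21.8 − 6.1) = 50 / 15.7 = 3.185 d.
Sum = 7.325 ≈ 7.3 days.

7.3 days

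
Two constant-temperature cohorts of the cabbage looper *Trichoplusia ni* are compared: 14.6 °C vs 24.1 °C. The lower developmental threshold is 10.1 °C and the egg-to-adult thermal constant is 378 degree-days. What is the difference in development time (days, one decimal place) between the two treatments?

At 14.6 °C: 378 / (14.6 − 10.1) = 378 / 4.5 = 84.000 d.
At 24.1 °C: 378 / (24.1 − 10.1) = 378 / 14.0 = 27.000 d.
Difference = |84.000 − 27.000| = 57.000 ≈ 57.0 days.

57.0 days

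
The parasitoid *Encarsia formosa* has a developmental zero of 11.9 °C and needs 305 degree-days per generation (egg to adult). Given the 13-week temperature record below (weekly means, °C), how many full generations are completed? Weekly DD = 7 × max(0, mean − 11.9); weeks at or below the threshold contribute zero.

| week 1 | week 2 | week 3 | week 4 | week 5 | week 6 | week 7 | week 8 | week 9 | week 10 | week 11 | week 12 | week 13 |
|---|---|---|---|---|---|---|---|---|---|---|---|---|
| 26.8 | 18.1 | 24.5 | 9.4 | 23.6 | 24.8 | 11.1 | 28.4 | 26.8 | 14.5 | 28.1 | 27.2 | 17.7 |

Weekly DD (7 × max(0, T̄ − 11.9)): 104.3, 43.4, 88.2, 0.0, 81.9, 90.3, 0.0, 115.5, 104.3, 18.2, 113.4, 107.1, 40.6.
Season total = 907.2 DD.
Complete generations = ⌊907.2 / 305⌋ = 2.

2 generations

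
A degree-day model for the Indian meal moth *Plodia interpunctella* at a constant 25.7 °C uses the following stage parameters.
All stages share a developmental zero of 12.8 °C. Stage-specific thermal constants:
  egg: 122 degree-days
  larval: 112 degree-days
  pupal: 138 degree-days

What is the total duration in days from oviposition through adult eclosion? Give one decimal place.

28.8 days

Daily accumulation at 25.7 °C = 25.7 − 12.8 = 12.9 DD/day.
Total K = 122 + 112 + 138 = 372 DD.
Total duration = 372 / 12.9 = 28.837 ≈ 28.8 days.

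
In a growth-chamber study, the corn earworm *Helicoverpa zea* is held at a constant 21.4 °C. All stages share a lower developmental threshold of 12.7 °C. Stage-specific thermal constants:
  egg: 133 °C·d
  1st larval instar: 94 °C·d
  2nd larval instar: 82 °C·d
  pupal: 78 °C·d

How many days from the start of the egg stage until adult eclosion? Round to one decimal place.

Daily accumulation at 21.4 °C = 21.4 − 12.7 = 8.7 DD/day.
Total K = 133 + 94 + 82 + 78 = 387 DD.
Total duration = 387 / 8.7 = 44.483 ≈ 44.5 days.

44.5 days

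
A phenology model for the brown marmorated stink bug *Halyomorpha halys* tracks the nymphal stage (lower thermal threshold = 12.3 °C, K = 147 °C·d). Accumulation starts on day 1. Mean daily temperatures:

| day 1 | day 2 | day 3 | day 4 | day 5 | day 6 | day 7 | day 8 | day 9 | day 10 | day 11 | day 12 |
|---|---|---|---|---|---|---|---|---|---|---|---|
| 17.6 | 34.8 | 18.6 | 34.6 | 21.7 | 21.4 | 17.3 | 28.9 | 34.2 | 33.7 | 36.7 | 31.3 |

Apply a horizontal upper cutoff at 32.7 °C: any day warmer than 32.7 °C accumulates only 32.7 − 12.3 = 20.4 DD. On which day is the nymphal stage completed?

Daily DD above 12.3 °C (capped at 20.4): 5.3, 20.4, 6.3, 20.4, 9.4, 9.1, 5.0, 16.6, 20.4, 20.4, 20.4, 19.0.
Cumulative: 5.3, 25.7, 32.0, 52.4, 61.8, 70.9, 75.9, 92.5, 112.9, 133.3, 153.7, 172.7.
The total first reaches 147 DD on day 11.

day 11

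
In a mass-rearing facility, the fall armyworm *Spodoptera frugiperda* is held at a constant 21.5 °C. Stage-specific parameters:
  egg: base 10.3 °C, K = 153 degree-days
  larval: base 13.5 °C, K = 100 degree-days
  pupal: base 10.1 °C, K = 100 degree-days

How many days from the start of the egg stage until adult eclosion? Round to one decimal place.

egg: 153 / (21.5 − 10.3) = 153 / 11.2 = 13.661 d.
larval: 100 / (21.5 − 13.5) = 100 / 8.0 = 12.500 d.
pupal: 100 / (21.5 − 10.1) = 100 / 11.4 = 8.772 d.
Sum = 34.933 ≈ 34.9 days.

34.9 days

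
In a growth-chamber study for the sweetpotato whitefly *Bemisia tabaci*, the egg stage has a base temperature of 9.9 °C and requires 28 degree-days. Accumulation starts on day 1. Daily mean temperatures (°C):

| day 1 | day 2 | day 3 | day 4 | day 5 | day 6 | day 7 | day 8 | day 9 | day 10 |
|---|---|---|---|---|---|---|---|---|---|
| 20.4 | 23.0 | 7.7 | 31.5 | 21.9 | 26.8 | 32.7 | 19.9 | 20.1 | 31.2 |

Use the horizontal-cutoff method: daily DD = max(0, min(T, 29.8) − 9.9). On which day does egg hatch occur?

day 4

Daily DD above 9.9 °C (capped at 19.9): 10.5, 13.1, 0.0, 19.9, 12.0, 16.9, 19.9, 10.0, 10.2, 19.9.
Cumulative: 10.5, 23.6, 23.6, 43.5, 55.5, 72.4, 92.3, 102.3, 112.5, 132.4.
The total first reaches 28 DD on day 4.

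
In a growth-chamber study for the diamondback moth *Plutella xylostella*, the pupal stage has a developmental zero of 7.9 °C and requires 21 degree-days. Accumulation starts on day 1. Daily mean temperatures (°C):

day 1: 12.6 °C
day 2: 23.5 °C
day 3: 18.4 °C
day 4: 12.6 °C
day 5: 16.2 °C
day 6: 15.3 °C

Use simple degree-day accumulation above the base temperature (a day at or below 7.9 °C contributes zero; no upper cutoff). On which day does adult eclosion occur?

day 3

Daily DD above 7.9 °C: 4.7, 15.6, 10.5, 4.7, 8.3, 7.4.
Cumulative: 4.7, 20.3, 30.8, 35.5, 43.8, 51.2.
The total first reaches 21 DD on day 3.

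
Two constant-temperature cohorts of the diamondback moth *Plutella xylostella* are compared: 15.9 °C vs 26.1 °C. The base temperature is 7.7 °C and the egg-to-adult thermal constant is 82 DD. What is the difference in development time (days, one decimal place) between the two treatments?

At 15.9 °C: 82 / (15.9 − 7.7) = 82 / 8.2 = 10.000 d.
At 26.1 °C: 82 / (26.1 − 7.7) = 82 / 18.4 = 4.457 d.
Difference = |10.000 − 4.457| = 5.543 ≈ 5.5 days.

5.5 days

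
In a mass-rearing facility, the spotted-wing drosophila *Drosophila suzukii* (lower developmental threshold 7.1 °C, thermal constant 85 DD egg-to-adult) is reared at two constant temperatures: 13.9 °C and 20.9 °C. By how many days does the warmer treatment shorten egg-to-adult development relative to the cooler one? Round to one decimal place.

6.3 days

At 13.9 °C: 85 / (13.9 − 7.1) = 85 / 6.8 = 12.500 d.
At 20.9 °C: 85 / (20.9 − 7.1) = 85 / 13.8 = 6.159 d.
Difference = |12.500 − 6.159| = 6.341 ≈ 6.3 days.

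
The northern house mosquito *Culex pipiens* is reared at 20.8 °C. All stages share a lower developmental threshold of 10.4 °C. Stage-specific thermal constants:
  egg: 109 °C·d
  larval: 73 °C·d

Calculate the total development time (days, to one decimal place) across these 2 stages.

Daily accumulation at 20.8 °C = 20.8 − 10.4 = 10.4 DD/day.
Total K = 109 + 73 = 182 DD.
Total duration = 182 / 10.4 = 17.500 ≈ 17.5 days.

17.5 days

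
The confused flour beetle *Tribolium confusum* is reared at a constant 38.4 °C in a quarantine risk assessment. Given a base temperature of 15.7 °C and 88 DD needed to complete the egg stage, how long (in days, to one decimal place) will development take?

3.9 days

Daily accumulation = 38.4 − 15.7 = 22.7 DD/day.
Duration = 88 / 22.7 = 3.877 ≈ 3.9 days.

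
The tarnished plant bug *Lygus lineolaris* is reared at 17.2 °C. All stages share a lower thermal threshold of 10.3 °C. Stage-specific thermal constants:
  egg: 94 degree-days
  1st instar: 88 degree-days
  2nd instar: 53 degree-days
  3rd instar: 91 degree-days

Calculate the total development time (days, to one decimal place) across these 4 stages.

47.2 days

Daily accumulation at 17.2 °C = 17.2 − 10.3 = 6.9 DD/day.
Total K = 94 + 88 + 53 + 91 = 326 DD.
Total duration = 326 / 6.9 = 47.246 ≈ 47.2 days.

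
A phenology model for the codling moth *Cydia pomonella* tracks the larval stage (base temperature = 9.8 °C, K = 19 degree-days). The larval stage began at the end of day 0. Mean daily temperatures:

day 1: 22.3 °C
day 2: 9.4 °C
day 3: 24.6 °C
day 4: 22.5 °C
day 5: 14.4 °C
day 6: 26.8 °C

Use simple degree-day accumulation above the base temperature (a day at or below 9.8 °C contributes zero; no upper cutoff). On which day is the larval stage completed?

Daily DD above 9.8 °C: 12.5, 0.0, 14.8, 12.7, 4.6, 17.0.
Cumulative: 12.5, 12.5, 27.3, 40.0, 44.6, 61.6.
The total first reaches 19 DD on day 3.

day 3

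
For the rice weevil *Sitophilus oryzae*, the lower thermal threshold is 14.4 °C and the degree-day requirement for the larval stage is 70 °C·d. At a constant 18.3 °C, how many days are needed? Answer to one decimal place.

17.9 days

Daily accumulation = 18.3 − 14.4 = 3.9 DD/day.
Duration = 70 / 3.9 = 17.949 ≈ 17.9 days.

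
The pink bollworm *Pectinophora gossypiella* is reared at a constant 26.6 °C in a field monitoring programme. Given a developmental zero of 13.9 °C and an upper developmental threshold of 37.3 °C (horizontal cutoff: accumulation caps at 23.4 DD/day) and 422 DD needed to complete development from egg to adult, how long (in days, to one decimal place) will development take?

33.2 days

Daily accumulation = 26.6 − 13.9 = 12.7 DD/day.
Duration = 422 / 12.7 = 33.228 ≈ 33.2 days.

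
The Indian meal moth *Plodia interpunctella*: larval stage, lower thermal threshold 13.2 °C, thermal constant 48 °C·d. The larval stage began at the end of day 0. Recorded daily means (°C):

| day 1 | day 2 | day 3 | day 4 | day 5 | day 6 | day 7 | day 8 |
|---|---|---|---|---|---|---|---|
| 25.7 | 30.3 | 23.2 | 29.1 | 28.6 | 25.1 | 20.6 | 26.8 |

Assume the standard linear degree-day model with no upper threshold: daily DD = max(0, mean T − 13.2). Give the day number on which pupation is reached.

day 4

Daily DD above 13.2 °C: 12.5, 17.1, 10.0, 15.9, 15.4, 11.9, 7.4, 13.6.
Cumulative: 12.5, 29.6, 39.6, 55.5, 70.9, 82.8, 90.2, 103.8.
The total first reaches 48 DD on day 4.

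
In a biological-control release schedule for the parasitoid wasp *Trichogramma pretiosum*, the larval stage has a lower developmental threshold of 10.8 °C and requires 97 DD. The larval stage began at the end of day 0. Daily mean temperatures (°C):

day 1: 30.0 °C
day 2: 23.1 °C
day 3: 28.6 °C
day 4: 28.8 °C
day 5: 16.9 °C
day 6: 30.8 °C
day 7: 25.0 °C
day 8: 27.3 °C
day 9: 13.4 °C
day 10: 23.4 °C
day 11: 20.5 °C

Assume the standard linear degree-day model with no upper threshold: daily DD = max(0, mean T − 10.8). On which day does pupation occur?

Daily DD above 10.8 °C: 19.2, 12.3, 17.8, 18.0, 6.1, 20.0, 14.2, 16.5, 2.6, 12.6, 9.7.
Cumulative: 19.2, 31.5, 49.3, 67.3, 73.4, 93.4, 107.6, 124.1, 126.7, 139.3, 149.0.
The total first reaches 97 DD on day 7.

day 7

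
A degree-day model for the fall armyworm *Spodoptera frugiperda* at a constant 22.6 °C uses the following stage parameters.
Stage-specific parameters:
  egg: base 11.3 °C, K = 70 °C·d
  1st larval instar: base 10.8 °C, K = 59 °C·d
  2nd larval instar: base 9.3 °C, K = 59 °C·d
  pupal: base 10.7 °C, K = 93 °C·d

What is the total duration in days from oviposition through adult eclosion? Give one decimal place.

23.4 days

egg: 70 / (22.6 − 11.3) = 70 / 11.3 = 6.195 d.
1st larval instar: 59 / (22.6 − 10.8) = 59 / 11.8 = 5.000 d.
2nd larval instar: 59 / (22.6 − 9.3) = 59 / 13.3 = 4.436 d.
pupal: 93 / (22.6 − 10.7) = 93 / 11.9 = 7.815 d.
Sum = 23.446 ≈ 23.4 days.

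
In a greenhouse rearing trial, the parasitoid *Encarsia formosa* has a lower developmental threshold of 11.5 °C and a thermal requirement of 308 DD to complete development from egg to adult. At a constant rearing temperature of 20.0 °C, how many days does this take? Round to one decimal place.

Daily accumulation = 20.0 − 11.5 = 8.5 DD/day.
Duration = 308 / 8.5 = 36.235 ≈ 36.2 days.

36.2 days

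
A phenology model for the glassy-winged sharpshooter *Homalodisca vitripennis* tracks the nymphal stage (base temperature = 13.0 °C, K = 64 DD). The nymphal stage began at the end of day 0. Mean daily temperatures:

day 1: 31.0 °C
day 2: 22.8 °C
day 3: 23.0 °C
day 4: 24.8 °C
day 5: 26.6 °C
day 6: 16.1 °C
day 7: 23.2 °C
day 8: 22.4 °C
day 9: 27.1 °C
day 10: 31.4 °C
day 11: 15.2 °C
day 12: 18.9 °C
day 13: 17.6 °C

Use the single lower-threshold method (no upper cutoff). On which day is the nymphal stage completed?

day 6

Daily DD above 13.0 °C: 18.0, 9.8, 10.0, 11.8, 13.6, 3.1, 10.2, 9.4, 14.1, 18.4, 2.2, 5.9, 4.6.
Cumulative: 18.0, 27.8, 37.8, 49.6, 63.2, 66.3, 76.5, 85.9, 100.0, 118.4, 120.6, 126.5, 131.1.
The total first reaches 64 DD on day 6.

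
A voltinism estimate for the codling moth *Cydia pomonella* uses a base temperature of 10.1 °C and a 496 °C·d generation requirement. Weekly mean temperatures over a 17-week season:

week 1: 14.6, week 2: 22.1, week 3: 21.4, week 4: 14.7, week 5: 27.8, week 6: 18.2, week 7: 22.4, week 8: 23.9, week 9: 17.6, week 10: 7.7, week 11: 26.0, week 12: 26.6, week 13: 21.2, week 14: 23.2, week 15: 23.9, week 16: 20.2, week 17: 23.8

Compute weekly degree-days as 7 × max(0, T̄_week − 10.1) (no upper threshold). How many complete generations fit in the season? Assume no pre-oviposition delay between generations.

Weekly DD (7 × max(0, T̄ − 10.1)): 31.5, 84.0, 79.1, 32.2, 123.9, 56.7, 86.1, 96.6, 52.5, 0.0, 111.3, 115.5, 77.7, 91.7, 96.6, 70.7, 95.9.
Season total = 1302.0 DD.
Complete generations = ⌊1302.0 / 496⌋ = 2.

2 generations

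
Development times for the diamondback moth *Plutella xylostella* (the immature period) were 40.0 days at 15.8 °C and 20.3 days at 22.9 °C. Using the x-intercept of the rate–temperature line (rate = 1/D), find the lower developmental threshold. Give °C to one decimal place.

8.5 °C

Linear rate model ⇒ the product D·(T − T_b) is constant across temperatures.
40.0·(15.8 − T_b) = 20.3·(22.9 − T_b)
T_b = (40.0·15.8 − 20.3·22.9) / (40.0 − 20.3) = 167.13 / 19.7 = 8.484 °C ≈ 8.5 °C.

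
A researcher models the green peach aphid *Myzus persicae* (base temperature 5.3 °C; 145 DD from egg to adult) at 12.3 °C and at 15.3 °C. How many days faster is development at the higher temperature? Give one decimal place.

6.2 days

At 12.3 °C: 145 / (12.3 − 5.3) = 145 / 7.0 = 20.714 d.
At 15.3 °C: 145 / (15.3 − 5.3) = 145 / 10.0 = 14.500 d.
Difference = |20.714 − 14.500| = 6.214 ≈ 6.2 days.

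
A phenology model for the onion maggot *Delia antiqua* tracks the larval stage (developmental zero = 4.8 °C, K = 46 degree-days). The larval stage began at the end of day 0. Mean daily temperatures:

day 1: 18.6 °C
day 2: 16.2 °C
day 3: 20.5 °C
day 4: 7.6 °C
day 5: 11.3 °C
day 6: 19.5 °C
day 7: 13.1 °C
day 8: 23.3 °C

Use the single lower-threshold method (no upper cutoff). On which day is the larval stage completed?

day 5

Daily DD above 4.8 °C: 13.8, 11.4, 15.7, 2.8, 6.5, 14.7, 8.3, 18.5.
Cumulative: 13.8, 25.2, 40.9, 43.7, 50.2, 64.9, 73.2, 91.7.
The total first reaches 46 DD on day 5.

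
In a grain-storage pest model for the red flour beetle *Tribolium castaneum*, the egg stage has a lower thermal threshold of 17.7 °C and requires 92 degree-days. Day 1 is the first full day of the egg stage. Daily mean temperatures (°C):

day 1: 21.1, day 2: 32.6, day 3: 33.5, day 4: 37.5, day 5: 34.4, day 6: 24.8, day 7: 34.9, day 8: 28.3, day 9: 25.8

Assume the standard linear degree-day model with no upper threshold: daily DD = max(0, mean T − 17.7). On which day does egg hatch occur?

Daily DD above 17.7 °C: 3.4, 14.9, 15.8, 19.8, 16.7, 7.1, 17.2, 10.6, 8.1.
Cumulative: 3.4, 18.3, 34.1, 53.9, 70.6, 77.7, 94.9, 105.5, 113.6.
The total first reaches 92 DD on day 7.

day 7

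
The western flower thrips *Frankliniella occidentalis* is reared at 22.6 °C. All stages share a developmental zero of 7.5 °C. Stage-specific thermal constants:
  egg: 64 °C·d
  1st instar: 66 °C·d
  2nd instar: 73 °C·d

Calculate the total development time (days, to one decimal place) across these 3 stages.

13.4 days

Daily accumulation at 22.6 °C = 22.6 − 7.5 = 15.1 DD/day.
Total K = 64 + 66 + 73 = 203 DD.
Total duration = 203 / 15.1 = 13.444 ≈ 13.4 days.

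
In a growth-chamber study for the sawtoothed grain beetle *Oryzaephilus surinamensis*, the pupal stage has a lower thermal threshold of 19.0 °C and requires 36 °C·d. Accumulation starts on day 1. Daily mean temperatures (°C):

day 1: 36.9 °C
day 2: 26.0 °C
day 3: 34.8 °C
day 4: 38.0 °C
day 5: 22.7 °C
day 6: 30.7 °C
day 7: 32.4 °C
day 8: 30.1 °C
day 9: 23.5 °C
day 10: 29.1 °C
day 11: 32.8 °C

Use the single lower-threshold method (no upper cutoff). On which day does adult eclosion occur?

Daily DD above 19.0 °C: 17.9, 7.0, 15.8, 19.0, 3.7, 11.7, 13.4, 11.1, 4.5, 10.1, 13.8.
Cumulative: 17.9, 24.9, 40.7, 59.7, 63.4, 75.1, 88.5, 99.6, 104.1, 114.2, 128.0.
The total first reaches 36 DD on day 3.

day 3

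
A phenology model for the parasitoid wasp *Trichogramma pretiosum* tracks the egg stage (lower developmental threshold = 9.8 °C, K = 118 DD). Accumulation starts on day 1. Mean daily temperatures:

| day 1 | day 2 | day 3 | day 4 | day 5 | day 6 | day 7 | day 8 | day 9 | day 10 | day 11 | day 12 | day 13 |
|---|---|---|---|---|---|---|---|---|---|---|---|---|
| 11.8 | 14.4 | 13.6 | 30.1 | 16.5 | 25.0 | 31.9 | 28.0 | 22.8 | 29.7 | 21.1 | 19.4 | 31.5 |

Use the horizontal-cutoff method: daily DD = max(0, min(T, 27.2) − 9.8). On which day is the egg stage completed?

day 11

Daily DD above 9.8 °C (capped at 17.4): 2.0, 4.6, 3.8, 17.4, 6.7, 15.2, 17.4, 17.4, 13.0, 17.4, 11.3, 9.6, 17.4.
Cumulative: 2.0, 6.6, 10.4, 27.8, 34.5, 49.7, 67.1, 84.5, 97.5, 114.9, 126.2, 135.8, 153.2.
The total first reaches 118 DD on day 11.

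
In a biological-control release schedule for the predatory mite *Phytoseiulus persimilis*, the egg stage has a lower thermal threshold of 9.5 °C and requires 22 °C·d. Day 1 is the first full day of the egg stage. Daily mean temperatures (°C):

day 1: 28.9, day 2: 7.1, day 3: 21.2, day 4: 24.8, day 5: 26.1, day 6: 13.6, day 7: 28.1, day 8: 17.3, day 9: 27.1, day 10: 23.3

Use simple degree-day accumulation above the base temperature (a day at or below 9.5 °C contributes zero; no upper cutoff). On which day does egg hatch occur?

Daily DD above 9.5 °C: 19.4, 0.0, 11.7, 15.3, 16.6, 4.1, 18.6, 7.8, 17.6, 13.8.
Cumulative: 19.4, 19.4, 31.1, 46.4, 63.0, 67.1, 85.7, 93.5, 111.1, 124.9.
The total first reaches 22 DD on day 3.

day 3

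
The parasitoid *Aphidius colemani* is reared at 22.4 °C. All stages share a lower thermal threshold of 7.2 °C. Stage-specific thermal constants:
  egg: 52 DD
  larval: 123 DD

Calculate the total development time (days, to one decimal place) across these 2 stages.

11.5 days

Daily accumulation at 22.4 °C = 22.4 − 7.2 = 15.2 DD/day.
Total K = 52 + 123 = 175 DD.
Total duration = 175 / 15.2 = 11.513 ≈ 11.5 days.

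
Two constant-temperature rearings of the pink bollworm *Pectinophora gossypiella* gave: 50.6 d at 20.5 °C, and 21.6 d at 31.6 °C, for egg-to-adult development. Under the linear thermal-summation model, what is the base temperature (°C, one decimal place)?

12.2 °C

Equal thermal constants: D₁(T₁ − T_b) = D₂(T₂ − T_b).
50.6·(20.5 − T_b) = 21.6·(31.6 − T_b)
T_b = (50.6·20.5 − 21.6·31.6) / (50.6 − 21.6) = 354.74 / 29.0 = 12.232 °C ≈ 12.2 °C.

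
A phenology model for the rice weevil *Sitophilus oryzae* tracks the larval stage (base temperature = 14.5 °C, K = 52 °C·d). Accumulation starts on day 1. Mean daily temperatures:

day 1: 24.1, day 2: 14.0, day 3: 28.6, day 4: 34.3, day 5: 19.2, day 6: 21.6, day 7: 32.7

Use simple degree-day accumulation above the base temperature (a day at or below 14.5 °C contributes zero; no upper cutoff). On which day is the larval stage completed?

Daily DD above 14.5 °C: 9.6, 0.0, 14.1, 19.8, 4.7, 7.1, 18.2.
Cumulative: 9.6, 9.6, 23.7, 43.5, 48.2, 55.3, 73.5.
The total first reaches 52 DD on day 6.

day 6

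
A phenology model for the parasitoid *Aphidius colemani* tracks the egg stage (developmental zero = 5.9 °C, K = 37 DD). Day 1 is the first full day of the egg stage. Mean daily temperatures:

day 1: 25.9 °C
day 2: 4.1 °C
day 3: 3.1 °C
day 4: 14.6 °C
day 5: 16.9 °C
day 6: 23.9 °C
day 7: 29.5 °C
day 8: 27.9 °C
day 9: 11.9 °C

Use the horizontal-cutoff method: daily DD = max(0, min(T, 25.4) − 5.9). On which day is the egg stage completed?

day 5

Daily DD above 5.9 °C (capped at 19.5): 19.5, 0.0, 0.0, 8.7, 11.0, 18.0, 19.5, 19.5, 6.0.
Cumulative: 19.5, 19.5, 19.5, 28.2, 39.2, 57.2, 76.7, 96.2, 102.2.
The total first reaches 37 DD on day 5.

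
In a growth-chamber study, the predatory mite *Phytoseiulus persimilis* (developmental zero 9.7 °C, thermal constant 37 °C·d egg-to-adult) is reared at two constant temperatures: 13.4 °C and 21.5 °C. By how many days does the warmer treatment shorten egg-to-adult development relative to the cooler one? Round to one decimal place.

6.9 days

At 13.4 °C: 37 / (13.4 − 9.7) = 37 / 3.7 = 10.000 d.
At 21.5 °C: 37 / (21.5 − 9.7) = 37 / 11.8 = 3.136 d.
Difference = |10.000 − 3.136| = 6.864 ≈ 6.9 days.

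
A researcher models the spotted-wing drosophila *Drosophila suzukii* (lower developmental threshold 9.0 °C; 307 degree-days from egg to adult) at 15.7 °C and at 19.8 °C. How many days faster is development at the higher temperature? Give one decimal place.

17.4 days

At 15.7 °C: 307 / (15.7 − 9.0) = 307 / 6.7 = 45.821 d.
At 19.8 °C: 307 / (19.8 − 9.0) = 307 / 10.8 = 28.426 d.
Difference = |45.821 − 28.426| = 17.395 ≈ 17.4 days.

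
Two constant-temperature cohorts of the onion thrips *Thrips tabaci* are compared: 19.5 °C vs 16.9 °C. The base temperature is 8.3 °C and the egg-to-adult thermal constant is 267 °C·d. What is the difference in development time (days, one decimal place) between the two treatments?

At 19.5 °C: 267 / (19.5 − 8.3) = 267 / 11.2 = 23.839 d.
At 16.9 °C: 267 / (16.9 − 8.3) = 267 / 8.6 = 31.047 d.
Difference = |23.839 − 31.047| = 7.207 ≈ 7.2 days.

7.2 days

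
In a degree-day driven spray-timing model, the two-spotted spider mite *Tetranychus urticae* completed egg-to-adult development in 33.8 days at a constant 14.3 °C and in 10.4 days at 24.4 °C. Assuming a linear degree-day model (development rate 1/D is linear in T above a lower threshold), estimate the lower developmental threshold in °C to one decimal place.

9.8 °C

Equal thermal constants: D₁(T₁ − T_b) = D₂(T₂ − T_b).
33.8·(14.3 − T_b) = 10.4·(24.4 − T_b)
T_b = (33.8·14.3 − 10.4·24.4) / (33.8 − 10.4) = 229.58 / 23.4 = 9.811 °C ≈ 9.8 °C.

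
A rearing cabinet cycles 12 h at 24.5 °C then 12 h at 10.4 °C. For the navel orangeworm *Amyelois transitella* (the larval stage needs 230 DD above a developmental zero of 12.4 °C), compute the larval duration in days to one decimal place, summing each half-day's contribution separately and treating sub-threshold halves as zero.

38.0 days

Day half: max(0, 24.5 − 12.4) × 0.5 = 12.1 × 0.5 = 6.05 DD.
Night half: max(0, 10.4 − 12.4) × 0.5 = 0.0 × 0.5 = 0.00 DD.
Per 24 h: 6.05 DD/day.
Duration = 230 / 6.05 = 38.017 ≈ 38.0 days.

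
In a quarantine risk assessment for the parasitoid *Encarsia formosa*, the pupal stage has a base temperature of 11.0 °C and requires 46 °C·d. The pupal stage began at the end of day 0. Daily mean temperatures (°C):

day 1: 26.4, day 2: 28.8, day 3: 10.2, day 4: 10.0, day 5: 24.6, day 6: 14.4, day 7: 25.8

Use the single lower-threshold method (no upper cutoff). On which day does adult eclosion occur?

Daily DD above 11.0 °C: 15.4, 17.8, 0.0, 0.0, 13.6, 3.4, 14.8.
Cumulative: 15.4, 33.2, 33.2, 33.2, 46.8, 50.2, 65.0.
The total first reaches 46 DD on day 5.

day 5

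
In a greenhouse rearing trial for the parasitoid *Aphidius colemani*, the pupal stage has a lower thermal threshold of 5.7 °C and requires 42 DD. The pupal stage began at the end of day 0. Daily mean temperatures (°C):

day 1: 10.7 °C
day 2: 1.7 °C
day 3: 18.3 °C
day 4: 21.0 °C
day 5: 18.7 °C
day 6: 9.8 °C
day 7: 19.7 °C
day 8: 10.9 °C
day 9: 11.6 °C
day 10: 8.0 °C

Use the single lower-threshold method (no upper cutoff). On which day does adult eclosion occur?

Daily DD above 5.7 °C: 5.0, 0.0, 12.6, 15.3, 13.0, 4.1, 14.0, 5.2, 5.9, 2.3.
Cumulative: 5.0, 5.0, 17.6, 32.9, 45.9, 50.0, 64.0, 69.2, 75.1, 77.4.
The total first reaches 42 DD on day 5.

day 5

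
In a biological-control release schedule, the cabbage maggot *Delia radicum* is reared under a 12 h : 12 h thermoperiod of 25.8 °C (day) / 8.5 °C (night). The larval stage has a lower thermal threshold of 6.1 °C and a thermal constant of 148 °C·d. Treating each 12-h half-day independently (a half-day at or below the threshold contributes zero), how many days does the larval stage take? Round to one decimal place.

13.4 days

Day half: max(0, 25.8 − 6.1) × 0.5 = 19.7 × 0.5 = 9.85 DD.
Night half: max(0, 8.5 − 6.1) × 0.5 = 2.4 × 0.5 = 1.20 DD.
Per 24 h: 11.05 DD/day.
Duration = 148 / 11.05 = 13.394 ≈ 13.4 days.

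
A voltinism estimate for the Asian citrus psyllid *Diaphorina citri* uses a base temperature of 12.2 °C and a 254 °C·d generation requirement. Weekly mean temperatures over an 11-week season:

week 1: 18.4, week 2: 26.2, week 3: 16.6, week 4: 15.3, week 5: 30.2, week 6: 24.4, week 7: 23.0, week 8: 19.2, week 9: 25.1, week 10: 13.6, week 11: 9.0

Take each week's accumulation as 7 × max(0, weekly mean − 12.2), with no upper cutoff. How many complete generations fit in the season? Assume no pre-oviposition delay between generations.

2 generations

Weekly DD (7 × max(0, T̄ − 12.2)): 43.4, 98.0, 30.8, 21.7, 126.0, 85.4, 75.6, 49.0, 90.3, 9.8, 0.0.
Season total = 630.0 DD.
Complete generations = ⌊630.0 / 254⌋ = 2.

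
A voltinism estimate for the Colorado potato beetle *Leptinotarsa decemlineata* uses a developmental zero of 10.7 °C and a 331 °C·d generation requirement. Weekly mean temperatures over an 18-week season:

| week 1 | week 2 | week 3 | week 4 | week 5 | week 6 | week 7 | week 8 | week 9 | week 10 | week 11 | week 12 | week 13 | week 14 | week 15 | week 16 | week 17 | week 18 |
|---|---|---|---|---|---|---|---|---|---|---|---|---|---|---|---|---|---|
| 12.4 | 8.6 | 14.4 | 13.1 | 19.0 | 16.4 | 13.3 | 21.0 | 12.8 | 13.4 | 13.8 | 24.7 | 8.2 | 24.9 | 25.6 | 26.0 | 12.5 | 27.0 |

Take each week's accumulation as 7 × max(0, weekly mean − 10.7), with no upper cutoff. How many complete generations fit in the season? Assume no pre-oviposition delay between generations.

Weekly DD (7 × max(0, T̄ − 10.7)): 11.9, 0.0, 25.9, 16.8, 58.1, 39.9, 18.2, 72.1, 14.7, 18.9, 21.7, 98.0, 0.0, 99.4, 104.3, 107.1, 12.6, 114.1.
Season total = 833.7 DD.
Complete generations = ⌊833.7 / 331⌋ = 2.

2 generations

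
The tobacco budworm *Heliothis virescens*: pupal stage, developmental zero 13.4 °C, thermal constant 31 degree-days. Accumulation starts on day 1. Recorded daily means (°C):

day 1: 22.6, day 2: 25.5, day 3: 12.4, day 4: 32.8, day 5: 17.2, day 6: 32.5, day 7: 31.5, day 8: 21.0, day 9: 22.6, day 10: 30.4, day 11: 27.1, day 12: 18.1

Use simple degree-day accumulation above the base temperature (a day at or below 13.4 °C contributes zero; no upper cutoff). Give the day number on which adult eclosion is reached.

day 4

Daily DD above 13.4 °C: 9.2, 12.1, 0.0, 19.4, 3.8, 19.1, 18.1, 7.6, 9.2, 17.0, 13.7, 4.7.
Cumulative: 9.2, 21.3, 21.3, 40.7, 44.5, 63.6, 81.7, 89.3, 98.5, 115.5, 129.2, 133.9.
The total first reaches 31 DD on day 4.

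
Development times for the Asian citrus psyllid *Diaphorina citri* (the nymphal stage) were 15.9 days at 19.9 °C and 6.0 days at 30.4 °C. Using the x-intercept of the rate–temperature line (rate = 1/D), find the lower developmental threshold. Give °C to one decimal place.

13.5 °C

Under the model K = D·(T − T_b), so D₁·(T₁ − T_b) = D₂·(T₂ − T_b).
15.9·(19.9 − T_b) = 6.0·(30.4 − T_b)
T_b = (15.9·19.9 − 6.0·30.4) / (15.9 − 6.0) = 134.01 / 9.9 = 13.536 °C ≈ 13.5 °C.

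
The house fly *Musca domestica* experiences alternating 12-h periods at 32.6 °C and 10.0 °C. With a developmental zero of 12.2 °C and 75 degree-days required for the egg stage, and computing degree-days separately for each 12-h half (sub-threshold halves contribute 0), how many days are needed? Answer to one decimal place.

7.4 days

Day half: max(0, 32.6 − 12.2) × 0.5 = 20.4 × 0.5 = 10.20 DD.
Night half: max(0, 10.0 − 12.2) × 0.5 = 0.0 × 0.5 = 0.00 DD.
Per 24 h: 10.20 DD/day.
Duration = 75 / 10.20 = 7.353 ≈ 7.4 days.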